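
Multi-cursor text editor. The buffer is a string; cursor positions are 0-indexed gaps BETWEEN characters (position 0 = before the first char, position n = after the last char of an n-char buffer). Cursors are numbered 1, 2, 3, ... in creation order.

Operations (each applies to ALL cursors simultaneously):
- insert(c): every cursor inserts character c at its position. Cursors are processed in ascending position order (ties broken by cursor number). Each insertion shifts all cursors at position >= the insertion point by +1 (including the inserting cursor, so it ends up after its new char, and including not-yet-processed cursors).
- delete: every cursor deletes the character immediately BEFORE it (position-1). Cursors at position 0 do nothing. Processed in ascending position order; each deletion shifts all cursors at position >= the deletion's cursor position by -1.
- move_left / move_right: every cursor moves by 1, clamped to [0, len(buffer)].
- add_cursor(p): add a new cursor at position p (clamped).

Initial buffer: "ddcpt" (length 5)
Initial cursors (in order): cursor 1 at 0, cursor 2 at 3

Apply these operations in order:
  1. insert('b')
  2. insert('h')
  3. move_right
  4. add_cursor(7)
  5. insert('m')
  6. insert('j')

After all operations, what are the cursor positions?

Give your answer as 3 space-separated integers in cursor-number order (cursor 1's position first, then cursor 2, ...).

After op 1 (insert('b')): buffer="bddcbpt" (len 7), cursors c1@1 c2@5, authorship 1...2..
After op 2 (insert('h')): buffer="bhddcbhpt" (len 9), cursors c1@2 c2@7, authorship 11...22..
After op 3 (move_right): buffer="bhddcbhpt" (len 9), cursors c1@3 c2@8, authorship 11...22..
After op 4 (add_cursor(7)): buffer="bhddcbhpt" (len 9), cursors c1@3 c3@7 c2@8, authorship 11...22..
After op 5 (insert('m')): buffer="bhdmdcbhmpmt" (len 12), cursors c1@4 c3@9 c2@11, authorship 11.1..223.2.
After op 6 (insert('j')): buffer="bhdmjdcbhmjpmjt" (len 15), cursors c1@5 c3@11 c2@14, authorship 11.11..2233.22.

Answer: 5 14 11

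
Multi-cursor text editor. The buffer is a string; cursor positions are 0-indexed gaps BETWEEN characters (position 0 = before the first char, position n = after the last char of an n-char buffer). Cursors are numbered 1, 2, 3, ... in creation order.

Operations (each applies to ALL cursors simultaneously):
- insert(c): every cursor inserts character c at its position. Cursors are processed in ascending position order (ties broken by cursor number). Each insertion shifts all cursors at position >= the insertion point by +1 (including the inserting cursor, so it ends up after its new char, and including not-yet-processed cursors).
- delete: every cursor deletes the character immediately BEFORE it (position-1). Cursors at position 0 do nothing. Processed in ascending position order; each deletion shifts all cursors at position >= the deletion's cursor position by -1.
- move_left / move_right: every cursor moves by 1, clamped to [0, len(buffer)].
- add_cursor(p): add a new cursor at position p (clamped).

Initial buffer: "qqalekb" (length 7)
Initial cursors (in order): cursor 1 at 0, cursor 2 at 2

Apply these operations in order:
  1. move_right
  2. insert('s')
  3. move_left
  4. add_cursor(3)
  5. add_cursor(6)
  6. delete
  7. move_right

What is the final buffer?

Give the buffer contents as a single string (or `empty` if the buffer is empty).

Answer: ssekb

Derivation:
After op 1 (move_right): buffer="qqalekb" (len 7), cursors c1@1 c2@3, authorship .......
After op 2 (insert('s')): buffer="qsqaslekb" (len 9), cursors c1@2 c2@5, authorship .1..2....
After op 3 (move_left): buffer="qsqaslekb" (len 9), cursors c1@1 c2@4, authorship .1..2....
After op 4 (add_cursor(3)): buffer="qsqaslekb" (len 9), cursors c1@1 c3@3 c2@4, authorship .1..2....
After op 5 (add_cursor(6)): buffer="qsqaslekb" (len 9), cursors c1@1 c3@3 c2@4 c4@6, authorship .1..2....
After op 6 (delete): buffer="ssekb" (len 5), cursors c1@0 c2@1 c3@1 c4@2, authorship 12...
After op 7 (move_right): buffer="ssekb" (len 5), cursors c1@1 c2@2 c3@2 c4@3, authorship 12...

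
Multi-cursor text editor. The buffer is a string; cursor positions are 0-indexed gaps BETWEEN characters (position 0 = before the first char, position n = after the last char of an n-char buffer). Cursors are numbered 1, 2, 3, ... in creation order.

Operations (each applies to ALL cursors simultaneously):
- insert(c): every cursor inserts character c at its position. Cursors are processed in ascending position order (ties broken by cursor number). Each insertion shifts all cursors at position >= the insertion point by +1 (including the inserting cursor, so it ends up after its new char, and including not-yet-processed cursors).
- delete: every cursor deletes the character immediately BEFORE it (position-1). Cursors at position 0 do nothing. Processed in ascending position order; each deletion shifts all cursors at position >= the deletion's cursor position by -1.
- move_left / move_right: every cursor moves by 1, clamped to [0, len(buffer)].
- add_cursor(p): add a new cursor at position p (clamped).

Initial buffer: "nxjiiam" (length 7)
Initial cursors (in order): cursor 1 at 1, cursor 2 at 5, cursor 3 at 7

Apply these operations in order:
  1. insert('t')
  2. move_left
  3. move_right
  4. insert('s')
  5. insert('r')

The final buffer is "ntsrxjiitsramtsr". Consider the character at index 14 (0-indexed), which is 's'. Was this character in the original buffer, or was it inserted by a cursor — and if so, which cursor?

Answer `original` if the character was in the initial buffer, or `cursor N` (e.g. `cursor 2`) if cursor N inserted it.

Answer: cursor 3

Derivation:
After op 1 (insert('t')): buffer="ntxjiitamt" (len 10), cursors c1@2 c2@7 c3@10, authorship .1....2..3
After op 2 (move_left): buffer="ntxjiitamt" (len 10), cursors c1@1 c2@6 c3@9, authorship .1....2..3
After op 3 (move_right): buffer="ntxjiitamt" (len 10), cursors c1@2 c2@7 c3@10, authorship .1....2..3
After op 4 (insert('s')): buffer="ntsxjiitsamts" (len 13), cursors c1@3 c2@9 c3@13, authorship .11....22..33
After op 5 (insert('r')): buffer="ntsrxjiitsramtsr" (len 16), cursors c1@4 c2@11 c3@16, authorship .111....222..333
Authorship (.=original, N=cursor N): . 1 1 1 . . . . 2 2 2 . . 3 3 3
Index 14: author = 3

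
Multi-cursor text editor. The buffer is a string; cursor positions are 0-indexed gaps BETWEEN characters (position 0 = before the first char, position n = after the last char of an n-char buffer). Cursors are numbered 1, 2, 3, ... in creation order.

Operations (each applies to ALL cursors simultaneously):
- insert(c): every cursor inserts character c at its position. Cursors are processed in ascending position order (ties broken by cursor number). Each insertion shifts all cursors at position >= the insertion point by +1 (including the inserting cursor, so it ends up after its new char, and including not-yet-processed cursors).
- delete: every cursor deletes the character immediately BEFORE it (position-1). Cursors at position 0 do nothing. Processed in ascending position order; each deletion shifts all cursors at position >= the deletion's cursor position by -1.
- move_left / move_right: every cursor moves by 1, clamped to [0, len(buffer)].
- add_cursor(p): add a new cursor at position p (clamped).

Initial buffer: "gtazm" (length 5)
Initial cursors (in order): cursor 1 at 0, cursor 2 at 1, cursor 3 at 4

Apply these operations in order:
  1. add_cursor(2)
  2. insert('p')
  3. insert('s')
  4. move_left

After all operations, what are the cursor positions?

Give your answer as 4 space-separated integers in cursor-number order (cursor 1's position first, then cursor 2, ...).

Answer: 1 4 11 7

Derivation:
After op 1 (add_cursor(2)): buffer="gtazm" (len 5), cursors c1@0 c2@1 c4@2 c3@4, authorship .....
After op 2 (insert('p')): buffer="pgptpazpm" (len 9), cursors c1@1 c2@3 c4@5 c3@8, authorship 1.2.4..3.
After op 3 (insert('s')): buffer="psgpstpsazpsm" (len 13), cursors c1@2 c2@5 c4@8 c3@12, authorship 11.22.44..33.
After op 4 (move_left): buffer="psgpstpsazpsm" (len 13), cursors c1@1 c2@4 c4@7 c3@11, authorship 11.22.44..33.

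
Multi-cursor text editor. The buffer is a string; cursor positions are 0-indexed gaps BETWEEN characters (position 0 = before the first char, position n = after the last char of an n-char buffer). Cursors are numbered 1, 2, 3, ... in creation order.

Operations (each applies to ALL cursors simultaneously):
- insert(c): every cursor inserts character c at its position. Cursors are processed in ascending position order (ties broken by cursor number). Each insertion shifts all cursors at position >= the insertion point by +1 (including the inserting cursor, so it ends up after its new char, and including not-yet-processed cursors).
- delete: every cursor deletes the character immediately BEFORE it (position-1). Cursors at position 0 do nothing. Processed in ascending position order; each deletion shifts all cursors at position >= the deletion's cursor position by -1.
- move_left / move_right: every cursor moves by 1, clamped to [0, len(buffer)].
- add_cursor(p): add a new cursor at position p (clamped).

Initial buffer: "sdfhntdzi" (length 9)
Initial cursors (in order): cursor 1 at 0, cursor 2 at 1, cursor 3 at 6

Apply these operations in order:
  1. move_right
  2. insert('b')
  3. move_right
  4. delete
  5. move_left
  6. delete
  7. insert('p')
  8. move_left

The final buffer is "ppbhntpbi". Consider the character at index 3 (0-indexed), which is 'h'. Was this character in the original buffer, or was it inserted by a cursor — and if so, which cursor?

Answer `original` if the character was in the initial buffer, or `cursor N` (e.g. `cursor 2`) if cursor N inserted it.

After op 1 (move_right): buffer="sdfhntdzi" (len 9), cursors c1@1 c2@2 c3@7, authorship .........
After op 2 (insert('b')): buffer="sbdbfhntdbzi" (len 12), cursors c1@2 c2@4 c3@10, authorship .1.2.....3..
After op 3 (move_right): buffer="sbdbfhntdbzi" (len 12), cursors c1@3 c2@5 c3@11, authorship .1.2.....3..
After op 4 (delete): buffer="sbbhntdbi" (len 9), cursors c1@2 c2@3 c3@8, authorship .12....3.
After op 5 (move_left): buffer="sbbhntdbi" (len 9), cursors c1@1 c2@2 c3@7, authorship .12....3.
After op 6 (delete): buffer="bhntbi" (len 6), cursors c1@0 c2@0 c3@4, authorship 2...3.
After op 7 (insert('p')): buffer="ppbhntpbi" (len 9), cursors c1@2 c2@2 c3@7, authorship 122...33.
After op 8 (move_left): buffer="ppbhntpbi" (len 9), cursors c1@1 c2@1 c3@6, authorship 122...33.
Authorship (.=original, N=cursor N): 1 2 2 . . . 3 3 .
Index 3: author = original

Answer: original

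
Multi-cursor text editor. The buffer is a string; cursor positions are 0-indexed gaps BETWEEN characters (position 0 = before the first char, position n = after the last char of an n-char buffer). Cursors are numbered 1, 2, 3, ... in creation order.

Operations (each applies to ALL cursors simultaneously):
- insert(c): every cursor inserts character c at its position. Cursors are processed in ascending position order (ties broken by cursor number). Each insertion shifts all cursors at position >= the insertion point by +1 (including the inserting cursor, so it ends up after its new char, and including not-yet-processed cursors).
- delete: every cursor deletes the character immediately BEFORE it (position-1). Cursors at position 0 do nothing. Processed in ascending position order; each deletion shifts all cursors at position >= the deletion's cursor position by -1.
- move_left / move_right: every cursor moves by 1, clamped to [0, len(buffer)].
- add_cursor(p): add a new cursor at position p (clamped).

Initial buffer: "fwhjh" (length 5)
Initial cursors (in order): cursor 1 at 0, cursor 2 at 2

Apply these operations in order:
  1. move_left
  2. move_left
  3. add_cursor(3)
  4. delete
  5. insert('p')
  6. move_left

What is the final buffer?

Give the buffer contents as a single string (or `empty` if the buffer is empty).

Answer: ppfwpjh

Derivation:
After op 1 (move_left): buffer="fwhjh" (len 5), cursors c1@0 c2@1, authorship .....
After op 2 (move_left): buffer="fwhjh" (len 5), cursors c1@0 c2@0, authorship .....
After op 3 (add_cursor(3)): buffer="fwhjh" (len 5), cursors c1@0 c2@0 c3@3, authorship .....
After op 4 (delete): buffer="fwjh" (len 4), cursors c1@0 c2@0 c3@2, authorship ....
After op 5 (insert('p')): buffer="ppfwpjh" (len 7), cursors c1@2 c2@2 c3@5, authorship 12..3..
After op 6 (move_left): buffer="ppfwpjh" (len 7), cursors c1@1 c2@1 c3@4, authorship 12..3..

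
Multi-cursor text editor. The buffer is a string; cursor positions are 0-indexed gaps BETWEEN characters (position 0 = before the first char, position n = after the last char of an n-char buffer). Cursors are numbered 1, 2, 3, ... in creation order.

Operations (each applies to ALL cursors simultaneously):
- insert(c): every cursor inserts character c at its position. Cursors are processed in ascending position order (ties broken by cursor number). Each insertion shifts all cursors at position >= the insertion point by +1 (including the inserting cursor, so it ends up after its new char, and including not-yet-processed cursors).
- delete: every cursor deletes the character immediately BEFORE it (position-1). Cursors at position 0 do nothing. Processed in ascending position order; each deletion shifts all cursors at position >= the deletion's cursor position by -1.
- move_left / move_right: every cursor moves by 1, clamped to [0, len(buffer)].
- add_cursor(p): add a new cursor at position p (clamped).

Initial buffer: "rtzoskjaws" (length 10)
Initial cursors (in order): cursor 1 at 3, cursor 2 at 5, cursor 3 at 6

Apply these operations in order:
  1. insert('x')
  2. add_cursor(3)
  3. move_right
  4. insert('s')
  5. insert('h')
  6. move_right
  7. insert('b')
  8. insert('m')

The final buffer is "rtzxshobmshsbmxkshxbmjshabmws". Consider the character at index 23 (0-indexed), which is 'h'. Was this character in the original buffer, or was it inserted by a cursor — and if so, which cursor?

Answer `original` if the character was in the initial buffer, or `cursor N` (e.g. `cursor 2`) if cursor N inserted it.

Answer: cursor 3

Derivation:
After op 1 (insert('x')): buffer="rtzxosxkxjaws" (len 13), cursors c1@4 c2@7 c3@9, authorship ...1..2.3....
After op 2 (add_cursor(3)): buffer="rtzxosxkxjaws" (len 13), cursors c4@3 c1@4 c2@7 c3@9, authorship ...1..2.3....
After op 3 (move_right): buffer="rtzxosxkxjaws" (len 13), cursors c4@4 c1@5 c2@8 c3@10, authorship ...1..2.3....
After op 4 (insert('s')): buffer="rtzxsossxksxjsaws" (len 17), cursors c4@5 c1@7 c2@11 c3@14, authorship ...14.1.2.23.3...
After op 5 (insert('h')): buffer="rtzxshoshsxkshxjshaws" (len 21), cursors c4@6 c1@9 c2@14 c3@18, authorship ...144.11.2.223.33...
After op 6 (move_right): buffer="rtzxshoshsxkshxjshaws" (len 21), cursors c4@7 c1@10 c2@15 c3@19, authorship ...144.11.2.223.33...
After op 7 (insert('b')): buffer="rtzxshobshsbxkshxbjshabws" (len 25), cursors c4@8 c1@12 c2@18 c3@23, authorship ...144.411.12.2232.33.3..
After op 8 (insert('m')): buffer="rtzxshobmshsbmxkshxbmjshabmws" (len 29), cursors c4@9 c1@14 c2@21 c3@27, authorship ...144.4411.112.22322.33.33..
Authorship (.=original, N=cursor N): . . . 1 4 4 . 4 4 1 1 . 1 1 2 . 2 2 3 2 2 . 3 3 . 3 3 . .
Index 23: author = 3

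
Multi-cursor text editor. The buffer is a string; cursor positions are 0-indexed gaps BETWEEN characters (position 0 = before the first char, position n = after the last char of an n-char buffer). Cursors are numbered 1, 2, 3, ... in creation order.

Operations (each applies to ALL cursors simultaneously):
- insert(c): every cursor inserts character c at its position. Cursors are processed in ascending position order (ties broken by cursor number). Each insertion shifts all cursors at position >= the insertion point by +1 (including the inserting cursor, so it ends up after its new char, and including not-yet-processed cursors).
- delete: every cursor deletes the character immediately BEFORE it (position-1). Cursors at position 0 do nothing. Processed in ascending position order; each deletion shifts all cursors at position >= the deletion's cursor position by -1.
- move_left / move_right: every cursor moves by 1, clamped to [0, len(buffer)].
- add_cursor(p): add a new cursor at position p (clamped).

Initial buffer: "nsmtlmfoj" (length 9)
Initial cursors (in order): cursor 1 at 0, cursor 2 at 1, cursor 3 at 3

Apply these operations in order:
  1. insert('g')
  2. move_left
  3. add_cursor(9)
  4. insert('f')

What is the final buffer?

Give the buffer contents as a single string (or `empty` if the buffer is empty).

Answer: fgnfgsmfgtlmffoj

Derivation:
After op 1 (insert('g')): buffer="gngsmgtlmfoj" (len 12), cursors c1@1 c2@3 c3@6, authorship 1.2..3......
After op 2 (move_left): buffer="gngsmgtlmfoj" (len 12), cursors c1@0 c2@2 c3@5, authorship 1.2..3......
After op 3 (add_cursor(9)): buffer="gngsmgtlmfoj" (len 12), cursors c1@0 c2@2 c3@5 c4@9, authorship 1.2..3......
After op 4 (insert('f')): buffer="fgnfgsmfgtlmffoj" (len 16), cursors c1@1 c2@4 c3@8 c4@13, authorship 11.22..33...4...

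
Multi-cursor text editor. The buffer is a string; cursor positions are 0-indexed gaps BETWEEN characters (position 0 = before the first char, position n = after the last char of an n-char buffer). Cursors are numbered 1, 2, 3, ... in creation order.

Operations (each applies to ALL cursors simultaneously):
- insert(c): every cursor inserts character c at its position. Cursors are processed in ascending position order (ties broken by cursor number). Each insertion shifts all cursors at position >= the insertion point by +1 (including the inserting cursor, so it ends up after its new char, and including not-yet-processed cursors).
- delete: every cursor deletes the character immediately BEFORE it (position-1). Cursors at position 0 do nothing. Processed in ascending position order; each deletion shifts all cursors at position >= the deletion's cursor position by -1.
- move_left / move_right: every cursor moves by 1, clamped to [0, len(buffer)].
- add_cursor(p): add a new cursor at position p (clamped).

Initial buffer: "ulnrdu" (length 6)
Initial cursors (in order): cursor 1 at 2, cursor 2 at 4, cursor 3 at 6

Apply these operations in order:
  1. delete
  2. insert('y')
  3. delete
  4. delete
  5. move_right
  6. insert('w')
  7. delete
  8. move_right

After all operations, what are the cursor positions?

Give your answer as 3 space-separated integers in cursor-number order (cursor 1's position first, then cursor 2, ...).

After op 1 (delete): buffer="und" (len 3), cursors c1@1 c2@2 c3@3, authorship ...
After op 2 (insert('y')): buffer="uynydy" (len 6), cursors c1@2 c2@4 c3@6, authorship .1.2.3
After op 3 (delete): buffer="und" (len 3), cursors c1@1 c2@2 c3@3, authorship ...
After op 4 (delete): buffer="" (len 0), cursors c1@0 c2@0 c3@0, authorship 
After op 5 (move_right): buffer="" (len 0), cursors c1@0 c2@0 c3@0, authorship 
After op 6 (insert('w')): buffer="www" (len 3), cursors c1@3 c2@3 c3@3, authorship 123
After op 7 (delete): buffer="" (len 0), cursors c1@0 c2@0 c3@0, authorship 
After op 8 (move_right): buffer="" (len 0), cursors c1@0 c2@0 c3@0, authorship 

Answer: 0 0 0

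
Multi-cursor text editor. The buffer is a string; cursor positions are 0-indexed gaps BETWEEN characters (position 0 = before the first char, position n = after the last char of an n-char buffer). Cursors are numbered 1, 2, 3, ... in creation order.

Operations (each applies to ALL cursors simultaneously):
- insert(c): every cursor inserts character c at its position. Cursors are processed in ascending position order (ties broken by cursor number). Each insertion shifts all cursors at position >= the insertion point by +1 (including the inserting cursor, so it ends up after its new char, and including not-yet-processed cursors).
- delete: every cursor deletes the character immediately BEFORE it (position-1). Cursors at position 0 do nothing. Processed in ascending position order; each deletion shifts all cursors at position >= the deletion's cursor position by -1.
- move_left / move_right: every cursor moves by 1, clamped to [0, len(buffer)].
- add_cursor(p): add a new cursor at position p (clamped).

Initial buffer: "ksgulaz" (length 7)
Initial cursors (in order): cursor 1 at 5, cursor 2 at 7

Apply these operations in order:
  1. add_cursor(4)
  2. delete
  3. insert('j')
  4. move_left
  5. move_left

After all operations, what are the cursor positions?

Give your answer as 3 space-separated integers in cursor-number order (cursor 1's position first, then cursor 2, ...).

Answer: 3 5 3

Derivation:
After op 1 (add_cursor(4)): buffer="ksgulaz" (len 7), cursors c3@4 c1@5 c2@7, authorship .......
After op 2 (delete): buffer="ksga" (len 4), cursors c1@3 c3@3 c2@4, authorship ....
After op 3 (insert('j')): buffer="ksgjjaj" (len 7), cursors c1@5 c3@5 c2@7, authorship ...13.2
After op 4 (move_left): buffer="ksgjjaj" (len 7), cursors c1@4 c3@4 c2@6, authorship ...13.2
After op 5 (move_left): buffer="ksgjjaj" (len 7), cursors c1@3 c3@3 c2@5, authorship ...13.2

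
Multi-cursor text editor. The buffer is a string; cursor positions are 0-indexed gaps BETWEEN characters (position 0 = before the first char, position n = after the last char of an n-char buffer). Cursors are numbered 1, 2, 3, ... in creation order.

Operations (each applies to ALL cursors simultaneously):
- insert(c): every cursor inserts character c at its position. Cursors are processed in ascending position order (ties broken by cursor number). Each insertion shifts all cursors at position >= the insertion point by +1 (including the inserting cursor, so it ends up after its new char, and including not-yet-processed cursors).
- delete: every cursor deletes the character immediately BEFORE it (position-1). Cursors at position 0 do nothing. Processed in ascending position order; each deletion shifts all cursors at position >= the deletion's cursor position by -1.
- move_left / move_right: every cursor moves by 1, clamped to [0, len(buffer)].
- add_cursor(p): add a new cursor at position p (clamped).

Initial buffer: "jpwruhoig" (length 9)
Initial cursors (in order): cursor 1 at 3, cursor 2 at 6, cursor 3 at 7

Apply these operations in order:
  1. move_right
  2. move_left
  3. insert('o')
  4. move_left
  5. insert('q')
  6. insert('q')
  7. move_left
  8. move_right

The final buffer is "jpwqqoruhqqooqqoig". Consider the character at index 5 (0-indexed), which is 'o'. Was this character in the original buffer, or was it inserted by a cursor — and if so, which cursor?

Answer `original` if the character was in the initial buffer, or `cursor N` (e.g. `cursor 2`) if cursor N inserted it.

After op 1 (move_right): buffer="jpwruhoig" (len 9), cursors c1@4 c2@7 c3@8, authorship .........
After op 2 (move_left): buffer="jpwruhoig" (len 9), cursors c1@3 c2@6 c3@7, authorship .........
After op 3 (insert('o')): buffer="jpworuhoooig" (len 12), cursors c1@4 c2@8 c3@10, authorship ...1...2.3..
After op 4 (move_left): buffer="jpworuhoooig" (len 12), cursors c1@3 c2@7 c3@9, authorship ...1...2.3..
After op 5 (insert('q')): buffer="jpwqoruhqooqoig" (len 15), cursors c1@4 c2@9 c3@12, authorship ...11...22.33..
After op 6 (insert('q')): buffer="jpwqqoruhqqooqqoig" (len 18), cursors c1@5 c2@11 c3@15, authorship ...111...222.333..
After op 7 (move_left): buffer="jpwqqoruhqqooqqoig" (len 18), cursors c1@4 c2@10 c3@14, authorship ...111...222.333..
After op 8 (move_right): buffer="jpwqqoruhqqooqqoig" (len 18), cursors c1@5 c2@11 c3@15, authorship ...111...222.333..
Authorship (.=original, N=cursor N): . . . 1 1 1 . . . 2 2 2 . 3 3 3 . .
Index 5: author = 1

Answer: cursor 1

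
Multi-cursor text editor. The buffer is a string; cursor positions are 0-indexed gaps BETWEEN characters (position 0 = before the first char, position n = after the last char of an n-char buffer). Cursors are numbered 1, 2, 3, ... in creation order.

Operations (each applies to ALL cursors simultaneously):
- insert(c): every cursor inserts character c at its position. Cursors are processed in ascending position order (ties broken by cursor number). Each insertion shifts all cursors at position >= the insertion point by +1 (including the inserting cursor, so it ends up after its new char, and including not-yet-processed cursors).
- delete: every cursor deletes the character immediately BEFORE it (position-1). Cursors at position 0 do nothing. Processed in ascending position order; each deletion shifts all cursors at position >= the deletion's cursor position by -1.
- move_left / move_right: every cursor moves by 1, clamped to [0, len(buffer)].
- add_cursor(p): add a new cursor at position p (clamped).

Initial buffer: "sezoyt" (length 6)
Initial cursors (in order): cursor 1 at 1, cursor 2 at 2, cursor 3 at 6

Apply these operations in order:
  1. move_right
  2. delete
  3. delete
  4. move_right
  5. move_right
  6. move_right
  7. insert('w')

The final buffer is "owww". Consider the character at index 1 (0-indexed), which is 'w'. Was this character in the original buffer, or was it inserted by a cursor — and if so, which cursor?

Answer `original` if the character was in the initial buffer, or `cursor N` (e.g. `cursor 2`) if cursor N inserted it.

After op 1 (move_right): buffer="sezoyt" (len 6), cursors c1@2 c2@3 c3@6, authorship ......
After op 2 (delete): buffer="soy" (len 3), cursors c1@1 c2@1 c3@3, authorship ...
After op 3 (delete): buffer="o" (len 1), cursors c1@0 c2@0 c3@1, authorship .
After op 4 (move_right): buffer="o" (len 1), cursors c1@1 c2@1 c3@1, authorship .
After op 5 (move_right): buffer="o" (len 1), cursors c1@1 c2@1 c3@1, authorship .
After op 6 (move_right): buffer="o" (len 1), cursors c1@1 c2@1 c3@1, authorship .
After op 7 (insert('w')): buffer="owww" (len 4), cursors c1@4 c2@4 c3@4, authorship .123
Authorship (.=original, N=cursor N): . 1 2 3
Index 1: author = 1

Answer: cursor 1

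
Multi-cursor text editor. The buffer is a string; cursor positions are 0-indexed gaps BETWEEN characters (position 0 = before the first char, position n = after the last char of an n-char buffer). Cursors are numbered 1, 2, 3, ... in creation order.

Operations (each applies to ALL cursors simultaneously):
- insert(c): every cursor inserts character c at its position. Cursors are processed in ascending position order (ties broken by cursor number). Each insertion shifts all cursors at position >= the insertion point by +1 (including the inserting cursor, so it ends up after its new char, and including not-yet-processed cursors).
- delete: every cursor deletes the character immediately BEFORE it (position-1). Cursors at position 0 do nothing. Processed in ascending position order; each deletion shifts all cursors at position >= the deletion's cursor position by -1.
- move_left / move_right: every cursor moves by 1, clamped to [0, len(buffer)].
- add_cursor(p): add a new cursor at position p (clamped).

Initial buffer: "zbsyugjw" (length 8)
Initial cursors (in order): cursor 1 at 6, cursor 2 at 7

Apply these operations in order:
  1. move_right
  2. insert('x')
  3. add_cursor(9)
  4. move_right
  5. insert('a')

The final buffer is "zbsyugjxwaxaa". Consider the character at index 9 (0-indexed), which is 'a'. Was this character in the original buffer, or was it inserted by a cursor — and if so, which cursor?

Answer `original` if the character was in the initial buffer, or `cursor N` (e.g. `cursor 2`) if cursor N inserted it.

After op 1 (move_right): buffer="zbsyugjw" (len 8), cursors c1@7 c2@8, authorship ........
After op 2 (insert('x')): buffer="zbsyugjxwx" (len 10), cursors c1@8 c2@10, authorship .......1.2
After op 3 (add_cursor(9)): buffer="zbsyugjxwx" (len 10), cursors c1@8 c3@9 c2@10, authorship .......1.2
After op 4 (move_right): buffer="zbsyugjxwx" (len 10), cursors c1@9 c2@10 c3@10, authorship .......1.2
After op 5 (insert('a')): buffer="zbsyugjxwaxaa" (len 13), cursors c1@10 c2@13 c3@13, authorship .......1.1223
Authorship (.=original, N=cursor N): . . . . . . . 1 . 1 2 2 3
Index 9: author = 1

Answer: cursor 1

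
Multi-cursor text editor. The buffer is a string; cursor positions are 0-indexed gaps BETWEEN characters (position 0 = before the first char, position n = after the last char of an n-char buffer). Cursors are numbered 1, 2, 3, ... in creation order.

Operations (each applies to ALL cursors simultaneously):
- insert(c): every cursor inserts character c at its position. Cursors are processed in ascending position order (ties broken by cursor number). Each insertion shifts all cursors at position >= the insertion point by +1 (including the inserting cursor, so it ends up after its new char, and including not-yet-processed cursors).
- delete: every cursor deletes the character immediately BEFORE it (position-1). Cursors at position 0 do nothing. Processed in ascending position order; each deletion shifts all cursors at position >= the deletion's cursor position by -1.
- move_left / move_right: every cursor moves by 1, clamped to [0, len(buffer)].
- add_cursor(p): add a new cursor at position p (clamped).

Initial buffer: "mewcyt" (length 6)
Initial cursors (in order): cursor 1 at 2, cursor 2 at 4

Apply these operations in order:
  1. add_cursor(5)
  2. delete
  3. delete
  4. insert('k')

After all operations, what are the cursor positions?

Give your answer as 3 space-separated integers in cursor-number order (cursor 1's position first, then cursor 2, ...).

Answer: 3 3 3

Derivation:
After op 1 (add_cursor(5)): buffer="mewcyt" (len 6), cursors c1@2 c2@4 c3@5, authorship ......
After op 2 (delete): buffer="mwt" (len 3), cursors c1@1 c2@2 c3@2, authorship ...
After op 3 (delete): buffer="t" (len 1), cursors c1@0 c2@0 c3@0, authorship .
After op 4 (insert('k')): buffer="kkkt" (len 4), cursors c1@3 c2@3 c3@3, authorship 123.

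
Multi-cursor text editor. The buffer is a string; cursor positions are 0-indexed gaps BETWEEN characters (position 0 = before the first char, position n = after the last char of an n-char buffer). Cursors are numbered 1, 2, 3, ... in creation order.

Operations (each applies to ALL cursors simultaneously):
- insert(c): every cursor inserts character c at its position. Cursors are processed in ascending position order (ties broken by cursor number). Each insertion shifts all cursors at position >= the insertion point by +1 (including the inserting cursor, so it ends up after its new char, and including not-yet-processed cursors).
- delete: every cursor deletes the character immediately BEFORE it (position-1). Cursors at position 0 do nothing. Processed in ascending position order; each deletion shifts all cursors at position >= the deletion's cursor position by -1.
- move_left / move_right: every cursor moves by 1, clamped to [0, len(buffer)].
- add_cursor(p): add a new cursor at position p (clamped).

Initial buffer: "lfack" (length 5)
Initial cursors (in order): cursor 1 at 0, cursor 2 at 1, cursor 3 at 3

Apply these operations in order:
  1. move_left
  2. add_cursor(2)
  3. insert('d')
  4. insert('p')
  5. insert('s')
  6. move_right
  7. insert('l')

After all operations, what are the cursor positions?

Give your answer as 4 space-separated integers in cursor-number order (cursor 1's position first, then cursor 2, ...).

After op 1 (move_left): buffer="lfack" (len 5), cursors c1@0 c2@0 c3@2, authorship .....
After op 2 (add_cursor(2)): buffer="lfack" (len 5), cursors c1@0 c2@0 c3@2 c4@2, authorship .....
After op 3 (insert('d')): buffer="ddlfddack" (len 9), cursors c1@2 c2@2 c3@6 c4@6, authorship 12..34...
After op 4 (insert('p')): buffer="ddpplfddppack" (len 13), cursors c1@4 c2@4 c3@10 c4@10, authorship 1212..3434...
After op 5 (insert('s')): buffer="ddppsslfddppssack" (len 17), cursors c1@6 c2@6 c3@14 c4@14, authorship 121212..343434...
After op 6 (move_right): buffer="ddppsslfddppssack" (len 17), cursors c1@7 c2@7 c3@15 c4@15, authorship 121212..343434...
After op 7 (insert('l')): buffer="ddppsslllfddppssallck" (len 21), cursors c1@9 c2@9 c3@19 c4@19, authorship 121212.12.343434.34..

Answer: 9 9 19 19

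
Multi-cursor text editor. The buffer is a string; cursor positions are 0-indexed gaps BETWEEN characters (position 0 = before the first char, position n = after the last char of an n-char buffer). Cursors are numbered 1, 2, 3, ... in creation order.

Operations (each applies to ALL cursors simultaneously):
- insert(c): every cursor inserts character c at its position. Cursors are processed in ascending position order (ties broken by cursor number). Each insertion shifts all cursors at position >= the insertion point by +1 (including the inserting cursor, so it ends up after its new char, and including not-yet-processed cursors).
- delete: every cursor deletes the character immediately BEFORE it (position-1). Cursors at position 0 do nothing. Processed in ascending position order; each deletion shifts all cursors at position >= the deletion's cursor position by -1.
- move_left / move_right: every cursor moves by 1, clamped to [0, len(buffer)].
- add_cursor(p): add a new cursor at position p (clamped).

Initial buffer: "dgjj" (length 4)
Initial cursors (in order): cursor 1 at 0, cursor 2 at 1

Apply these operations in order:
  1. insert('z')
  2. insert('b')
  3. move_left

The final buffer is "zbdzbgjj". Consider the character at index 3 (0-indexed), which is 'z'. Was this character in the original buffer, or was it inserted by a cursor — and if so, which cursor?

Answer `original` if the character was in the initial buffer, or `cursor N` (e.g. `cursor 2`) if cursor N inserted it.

Answer: cursor 2

Derivation:
After op 1 (insert('z')): buffer="zdzgjj" (len 6), cursors c1@1 c2@3, authorship 1.2...
After op 2 (insert('b')): buffer="zbdzbgjj" (len 8), cursors c1@2 c2@5, authorship 11.22...
After op 3 (move_left): buffer="zbdzbgjj" (len 8), cursors c1@1 c2@4, authorship 11.22...
Authorship (.=original, N=cursor N): 1 1 . 2 2 . . .
Index 3: author = 2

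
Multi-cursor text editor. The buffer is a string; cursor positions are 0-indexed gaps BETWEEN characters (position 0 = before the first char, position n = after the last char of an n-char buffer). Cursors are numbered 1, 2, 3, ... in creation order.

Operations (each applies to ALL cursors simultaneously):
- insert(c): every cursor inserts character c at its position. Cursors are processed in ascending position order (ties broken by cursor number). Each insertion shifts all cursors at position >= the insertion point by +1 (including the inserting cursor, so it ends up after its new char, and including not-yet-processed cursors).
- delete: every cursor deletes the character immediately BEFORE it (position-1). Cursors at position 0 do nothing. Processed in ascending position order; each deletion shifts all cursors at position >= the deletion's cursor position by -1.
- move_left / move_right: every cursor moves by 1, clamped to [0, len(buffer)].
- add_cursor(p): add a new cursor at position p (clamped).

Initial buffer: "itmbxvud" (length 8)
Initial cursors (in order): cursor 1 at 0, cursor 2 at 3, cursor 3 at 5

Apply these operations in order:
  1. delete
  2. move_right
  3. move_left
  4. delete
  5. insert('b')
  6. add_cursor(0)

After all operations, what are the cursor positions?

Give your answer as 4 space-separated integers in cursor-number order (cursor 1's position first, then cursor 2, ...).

Answer: 1 4 4 0

Derivation:
After op 1 (delete): buffer="itbvud" (len 6), cursors c1@0 c2@2 c3@3, authorship ......
After op 2 (move_right): buffer="itbvud" (len 6), cursors c1@1 c2@3 c3@4, authorship ......
After op 3 (move_left): buffer="itbvud" (len 6), cursors c1@0 c2@2 c3@3, authorship ......
After op 4 (delete): buffer="ivud" (len 4), cursors c1@0 c2@1 c3@1, authorship ....
After op 5 (insert('b')): buffer="bibbvud" (len 7), cursors c1@1 c2@4 c3@4, authorship 1.23...
After op 6 (add_cursor(0)): buffer="bibbvud" (len 7), cursors c4@0 c1@1 c2@4 c3@4, authorship 1.23...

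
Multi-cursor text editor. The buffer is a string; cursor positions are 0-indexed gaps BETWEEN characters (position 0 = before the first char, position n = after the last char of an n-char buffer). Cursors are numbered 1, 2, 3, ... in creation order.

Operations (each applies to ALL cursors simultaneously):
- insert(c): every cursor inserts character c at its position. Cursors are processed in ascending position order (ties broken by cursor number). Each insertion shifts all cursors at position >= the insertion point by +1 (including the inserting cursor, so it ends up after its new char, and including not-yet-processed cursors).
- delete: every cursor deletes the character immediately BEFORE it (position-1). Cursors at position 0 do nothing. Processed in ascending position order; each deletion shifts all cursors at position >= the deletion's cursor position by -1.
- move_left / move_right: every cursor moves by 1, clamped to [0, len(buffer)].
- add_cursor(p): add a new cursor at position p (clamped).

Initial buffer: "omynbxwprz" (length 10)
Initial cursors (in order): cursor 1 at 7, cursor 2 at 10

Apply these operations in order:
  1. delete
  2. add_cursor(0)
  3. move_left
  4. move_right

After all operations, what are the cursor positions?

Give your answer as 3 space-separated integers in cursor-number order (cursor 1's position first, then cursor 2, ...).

Answer: 6 8 1

Derivation:
After op 1 (delete): buffer="omynbxpr" (len 8), cursors c1@6 c2@8, authorship ........
After op 2 (add_cursor(0)): buffer="omynbxpr" (len 8), cursors c3@0 c1@6 c2@8, authorship ........
After op 3 (move_left): buffer="omynbxpr" (len 8), cursors c3@0 c1@5 c2@7, authorship ........
After op 4 (move_right): buffer="omynbxpr" (len 8), cursors c3@1 c1@6 c2@8, authorship ........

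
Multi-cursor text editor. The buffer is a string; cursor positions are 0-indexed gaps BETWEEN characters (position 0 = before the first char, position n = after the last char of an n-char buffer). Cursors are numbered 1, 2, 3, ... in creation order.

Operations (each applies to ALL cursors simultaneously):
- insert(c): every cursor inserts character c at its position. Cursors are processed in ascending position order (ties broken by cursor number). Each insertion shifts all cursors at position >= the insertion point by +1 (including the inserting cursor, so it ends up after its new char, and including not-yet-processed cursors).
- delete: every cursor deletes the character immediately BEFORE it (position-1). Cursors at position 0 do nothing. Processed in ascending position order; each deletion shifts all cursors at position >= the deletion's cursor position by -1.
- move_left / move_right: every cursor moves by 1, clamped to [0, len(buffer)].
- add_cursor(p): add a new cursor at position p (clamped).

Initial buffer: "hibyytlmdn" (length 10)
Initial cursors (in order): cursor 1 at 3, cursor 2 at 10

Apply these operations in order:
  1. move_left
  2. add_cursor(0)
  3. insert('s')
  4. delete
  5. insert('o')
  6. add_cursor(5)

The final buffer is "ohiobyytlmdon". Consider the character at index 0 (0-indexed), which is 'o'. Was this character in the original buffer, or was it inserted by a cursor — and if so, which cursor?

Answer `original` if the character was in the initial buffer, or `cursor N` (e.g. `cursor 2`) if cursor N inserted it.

Answer: cursor 3

Derivation:
After op 1 (move_left): buffer="hibyytlmdn" (len 10), cursors c1@2 c2@9, authorship ..........
After op 2 (add_cursor(0)): buffer="hibyytlmdn" (len 10), cursors c3@0 c1@2 c2@9, authorship ..........
After op 3 (insert('s')): buffer="shisbyytlmdsn" (len 13), cursors c3@1 c1@4 c2@12, authorship 3..1.......2.
After op 4 (delete): buffer="hibyytlmdn" (len 10), cursors c3@0 c1@2 c2@9, authorship ..........
After op 5 (insert('o')): buffer="ohiobyytlmdon" (len 13), cursors c3@1 c1@4 c2@12, authorship 3..1.......2.
After op 6 (add_cursor(5)): buffer="ohiobyytlmdon" (len 13), cursors c3@1 c1@4 c4@5 c2@12, authorship 3..1.......2.
Authorship (.=original, N=cursor N): 3 . . 1 . . . . . . . 2 .
Index 0: author = 3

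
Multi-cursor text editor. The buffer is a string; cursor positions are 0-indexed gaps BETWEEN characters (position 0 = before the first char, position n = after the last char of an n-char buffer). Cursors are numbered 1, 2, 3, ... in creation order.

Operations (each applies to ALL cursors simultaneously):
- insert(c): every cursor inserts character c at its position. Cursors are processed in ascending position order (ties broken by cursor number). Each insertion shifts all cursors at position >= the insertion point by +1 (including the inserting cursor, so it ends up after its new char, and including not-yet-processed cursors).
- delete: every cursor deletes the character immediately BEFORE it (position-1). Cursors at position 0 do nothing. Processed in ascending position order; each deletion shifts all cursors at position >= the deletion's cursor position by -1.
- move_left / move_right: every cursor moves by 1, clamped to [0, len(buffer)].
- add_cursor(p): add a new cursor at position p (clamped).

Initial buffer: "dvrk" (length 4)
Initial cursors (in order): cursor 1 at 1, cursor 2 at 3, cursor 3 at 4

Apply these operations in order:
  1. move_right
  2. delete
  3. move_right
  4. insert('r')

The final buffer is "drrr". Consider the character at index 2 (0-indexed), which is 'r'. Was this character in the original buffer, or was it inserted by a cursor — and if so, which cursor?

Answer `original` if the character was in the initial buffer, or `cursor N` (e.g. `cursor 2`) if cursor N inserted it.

After op 1 (move_right): buffer="dvrk" (len 4), cursors c1@2 c2@4 c3@4, authorship ....
After op 2 (delete): buffer="d" (len 1), cursors c1@1 c2@1 c3@1, authorship .
After op 3 (move_right): buffer="d" (len 1), cursors c1@1 c2@1 c3@1, authorship .
After op 4 (insert('r')): buffer="drrr" (len 4), cursors c1@4 c2@4 c3@4, authorship .123
Authorship (.=original, N=cursor N): . 1 2 3
Index 2: author = 2

Answer: cursor 2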